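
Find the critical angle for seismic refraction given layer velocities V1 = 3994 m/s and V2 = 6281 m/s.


V1/V2 = 3994/6281 = 0.635886
theta_c = arcsin(0.635886) = 39.4857 degrees

39.4857


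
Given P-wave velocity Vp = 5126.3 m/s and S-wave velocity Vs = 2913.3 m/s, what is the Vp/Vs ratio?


Vp/Vs = 5126.3 / 2913.3
= 1.7596

1.7596


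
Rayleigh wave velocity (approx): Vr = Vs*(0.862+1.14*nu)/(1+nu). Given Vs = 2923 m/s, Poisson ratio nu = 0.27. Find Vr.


Numerator factor = 0.862 + 1.14*0.27 = 1.1698
Denominator = 1 + 0.27 = 1.27
Vr = 2923 * 1.1698 / 1.27 = 2692.38 m/s

2692.38


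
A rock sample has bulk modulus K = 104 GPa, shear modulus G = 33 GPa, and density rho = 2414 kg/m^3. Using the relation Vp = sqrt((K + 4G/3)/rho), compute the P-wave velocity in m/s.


First compute the effective modulus:
K + 4G/3 = 104e9 + 4*33e9/3 = 148000000000.0 Pa
Then divide by density:
148000000000.0 / 2414 = 61309030.6545 Pa/(kg/m^3)
Take the square root:
Vp = sqrt(61309030.6545) = 7830.01 m/s

7830.01


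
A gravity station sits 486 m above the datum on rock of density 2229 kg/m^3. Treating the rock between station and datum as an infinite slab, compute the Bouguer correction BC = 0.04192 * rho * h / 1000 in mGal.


BC = 0.04192 * rho * h / 1000
= 0.04192 * 2229 * 486 / 1000
= 45.4117 mGal

45.4117


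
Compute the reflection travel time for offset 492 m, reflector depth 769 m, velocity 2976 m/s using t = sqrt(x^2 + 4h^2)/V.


x^2 + 4h^2 = 492^2 + 4*769^2 = 242064 + 2365444 = 2607508
sqrt(2607508) = 1614.778
t = 1614.778 / 2976 = 0.5426 s

0.5426


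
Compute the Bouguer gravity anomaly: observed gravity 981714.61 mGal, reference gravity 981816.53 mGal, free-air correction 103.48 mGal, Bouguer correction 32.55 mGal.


BA = g_obs - g_ref + FAC - BC
= 981714.61 - 981816.53 + 103.48 - 32.55
= -30.99 mGal

-30.99


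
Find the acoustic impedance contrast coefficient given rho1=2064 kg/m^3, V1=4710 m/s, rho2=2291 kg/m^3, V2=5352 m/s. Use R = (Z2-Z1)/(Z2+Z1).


Z1 = 2064 * 4710 = 9721440
Z2 = 2291 * 5352 = 12261432
R = (12261432 - 9721440) / (12261432 + 9721440) = 2539992 / 21982872 = 0.1155

0.1155


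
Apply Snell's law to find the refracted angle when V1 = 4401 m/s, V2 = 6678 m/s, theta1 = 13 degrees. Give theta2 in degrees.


sin(theta1) = sin(13 deg) = 0.224951
sin(theta2) = V2/V1 * sin(theta1) = 6678/4401 * 0.224951 = 0.341337
theta2 = arcsin(0.341337) = 19.9583 degrees

19.9583


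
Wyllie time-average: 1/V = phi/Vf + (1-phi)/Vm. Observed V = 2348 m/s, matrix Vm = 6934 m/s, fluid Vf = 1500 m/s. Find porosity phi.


1/V - 1/Vm = 1/2348 - 1/6934 = 0.00028168
1/Vf - 1/Vm = 1/1500 - 1/6934 = 0.00052245
phi = 0.00028168 / 0.00052245 = 0.5391

0.5391


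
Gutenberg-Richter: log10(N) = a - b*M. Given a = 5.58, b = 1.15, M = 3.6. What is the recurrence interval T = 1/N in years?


log10(N) = 5.58 - 1.15*3.6 = 1.44
N = 10^1.44 = 27.542287
T = 1/N = 1/27.542287 = 0.0363 years

0.0363


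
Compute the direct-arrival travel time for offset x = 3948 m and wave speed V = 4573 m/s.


t = x / V
= 3948 / 4573
= 0.8633 s

0.8633


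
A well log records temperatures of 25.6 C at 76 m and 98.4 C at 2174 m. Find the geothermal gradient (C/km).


dT = 98.4 - 25.6 = 72.8 C
dz = 2174 - 76 = 2098 m
gradient = dT/dz * 1000 = 72.8/2098 * 1000 = 34.6997 C/km

34.6997


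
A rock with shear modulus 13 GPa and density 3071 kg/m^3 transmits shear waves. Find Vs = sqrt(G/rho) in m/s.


Convert G to Pa: G = 13e9 Pa
Compute G/rho = 13e9 / 3071 = 4233148.8115
Vs = sqrt(4233148.8115) = 2057.46 m/s

2057.46


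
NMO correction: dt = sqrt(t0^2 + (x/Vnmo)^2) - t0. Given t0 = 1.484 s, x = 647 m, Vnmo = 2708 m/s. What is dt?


x/Vnmo = 647/2708 = 0.238922
(x/Vnmo)^2 = 0.057084
t0^2 = 2.202256
sqrt(2.202256 + 0.057084) = 1.50311
dt = 1.50311 - 1.484 = 0.01911

0.01911


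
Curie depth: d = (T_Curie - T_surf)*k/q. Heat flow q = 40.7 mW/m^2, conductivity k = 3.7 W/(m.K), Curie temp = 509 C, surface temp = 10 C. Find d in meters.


T_Curie - T_surf = 509 - 10 = 499 C
Convert q to W/m^2: 40.7 mW/m^2 = 0.0407 W/m^2
d = 499 * 3.7 / 0.0407 = 45363.64 m

45363.64


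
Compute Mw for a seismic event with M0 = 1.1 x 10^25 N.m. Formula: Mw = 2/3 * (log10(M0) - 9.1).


log10(M0) = log10(1.1 x 10^25) = 25.0414
Mw = 2/3 * (25.0414 - 9.1)
= 2/3 * 15.9414
= 10.63

10.63


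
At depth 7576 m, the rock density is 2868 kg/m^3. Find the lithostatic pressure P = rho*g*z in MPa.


P = rho * g * z / 1e6
= 2868 * 9.81 * 7576 / 1e6
= 213151366.08 / 1e6
= 213.1514 MPa

213.1514


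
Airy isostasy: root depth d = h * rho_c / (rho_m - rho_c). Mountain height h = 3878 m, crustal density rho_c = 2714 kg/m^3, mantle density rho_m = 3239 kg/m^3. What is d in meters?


rho_m - rho_c = 3239 - 2714 = 525
d = 3878 * 2714 / 525
= 10524892 / 525
= 20047.41 m

20047.41


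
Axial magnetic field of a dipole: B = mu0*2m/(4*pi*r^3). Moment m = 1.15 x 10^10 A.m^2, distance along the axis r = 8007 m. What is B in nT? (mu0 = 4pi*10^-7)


m = 1.15 x 10^10 = 11500000000 A.m^2
2m = 23000000000 A.m^2
r^3 = 8007^3 = 513345176343
B = (4pi*10^-7) * 23000000000 / (4*pi * 513345176343) * 1e9
= 28902.652413 / 6450885739019.7 * 1e9
= 4.4804 nT

4.4804


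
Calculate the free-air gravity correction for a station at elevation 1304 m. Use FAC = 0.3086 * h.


FAC = 0.3086 * h
= 0.3086 * 1304
= 402.4144 mGal

402.4144


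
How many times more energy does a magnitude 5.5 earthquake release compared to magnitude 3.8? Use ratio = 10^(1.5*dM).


M2 - M1 = 5.5 - 3.8 = 1.7
1.5 * 1.7 = 2.55
ratio = 10^2.55 = 354.81

354.81


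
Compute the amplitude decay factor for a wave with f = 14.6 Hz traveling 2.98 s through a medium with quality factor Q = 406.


pi*f*t/Q = pi*14.6*2.98/406 = 0.336661
A/A0 = exp(-0.336661) = 0.714151

0.714151


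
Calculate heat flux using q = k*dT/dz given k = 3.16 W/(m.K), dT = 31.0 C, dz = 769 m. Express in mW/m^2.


q = k * dT / dz * 1000
= 3.16 * 31.0 / 769 * 1000
= 0.127386 * 1000
= 127.3862 mW/m^2

127.3862


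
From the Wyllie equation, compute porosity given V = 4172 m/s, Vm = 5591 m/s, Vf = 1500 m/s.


1/V - 1/Vm = 1/4172 - 1/5591 = 6.083e-05
1/Vf - 1/Vm = 1/1500 - 1/5591 = 0.00048781
phi = 6.083e-05 / 0.00048781 = 0.1247

0.1247


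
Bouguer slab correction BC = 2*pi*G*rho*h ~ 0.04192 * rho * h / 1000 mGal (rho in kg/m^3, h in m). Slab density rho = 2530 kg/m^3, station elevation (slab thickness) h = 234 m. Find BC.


BC = 0.04192 * rho * h / 1000
= 0.04192 * 2530 * 234 / 1000
= 24.8175 mGal

24.8175


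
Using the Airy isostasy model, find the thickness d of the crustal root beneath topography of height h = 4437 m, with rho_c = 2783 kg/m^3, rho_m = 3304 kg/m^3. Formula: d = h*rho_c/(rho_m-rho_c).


rho_m - rho_c = 3304 - 2783 = 521
d = 4437 * 2783 / 521
= 12348171 / 521
= 23700.9 m

23700.9


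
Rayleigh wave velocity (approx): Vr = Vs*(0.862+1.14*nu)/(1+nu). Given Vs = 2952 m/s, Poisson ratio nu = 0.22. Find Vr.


Numerator factor = 0.862 + 1.14*0.22 = 1.1128
Denominator = 1 + 0.22 = 1.22
Vr = 2952 * 1.1128 / 1.22 = 2692.61 m/s

2692.61


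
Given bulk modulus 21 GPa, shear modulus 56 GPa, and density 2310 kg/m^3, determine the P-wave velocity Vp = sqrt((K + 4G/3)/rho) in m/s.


First compute the effective modulus:
K + 4G/3 = 21e9 + 4*56e9/3 = 95666666666.67 Pa
Then divide by density:
95666666666.67 / 2310 = 41414141.4141 Pa/(kg/m^3)
Take the square root:
Vp = sqrt(41414141.4141) = 6435.38 m/s

6435.38


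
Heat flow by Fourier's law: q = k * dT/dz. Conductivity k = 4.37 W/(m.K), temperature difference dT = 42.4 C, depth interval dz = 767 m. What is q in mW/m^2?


q = k * dT / dz * 1000
= 4.37 * 42.4 / 767 * 1000
= 0.241575 * 1000
= 241.575 mW/m^2

241.575


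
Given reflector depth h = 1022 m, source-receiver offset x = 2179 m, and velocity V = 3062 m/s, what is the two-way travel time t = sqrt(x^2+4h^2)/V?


x^2 + 4h^2 = 2179^2 + 4*1022^2 = 4748041 + 4177936 = 8925977
sqrt(8925977) = 2987.6374
t = 2987.6374 / 3062 = 0.9757 s

0.9757


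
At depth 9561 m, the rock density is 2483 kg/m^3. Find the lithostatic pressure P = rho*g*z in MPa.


P = rho * g * z / 1e6
= 2483 * 9.81 * 9561 / 1e6
= 232889037.03 / 1e6
= 232.889 MPa

232.889


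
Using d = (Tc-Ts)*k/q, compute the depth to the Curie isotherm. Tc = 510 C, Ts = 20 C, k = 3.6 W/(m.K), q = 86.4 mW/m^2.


T_Curie - T_surf = 510 - 20 = 490 C
Convert q to W/m^2: 86.4 mW/m^2 = 0.0864 W/m^2
d = 490 * 3.6 / 0.0864 = 20416.67 m

20416.67


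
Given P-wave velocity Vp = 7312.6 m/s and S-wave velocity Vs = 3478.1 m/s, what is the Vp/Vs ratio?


Vp/Vs = 7312.6 / 3478.1
= 2.1025

2.1025


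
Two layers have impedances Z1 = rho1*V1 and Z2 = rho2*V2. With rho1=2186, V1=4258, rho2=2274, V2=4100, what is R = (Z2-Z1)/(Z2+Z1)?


Z1 = 2186 * 4258 = 9307988
Z2 = 2274 * 4100 = 9323400
R = (9323400 - 9307988) / (9323400 + 9307988) = 15412 / 18631388 = 0.0008

8.000000e-04


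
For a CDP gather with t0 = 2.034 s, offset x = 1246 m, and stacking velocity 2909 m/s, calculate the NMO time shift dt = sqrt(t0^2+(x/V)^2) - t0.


x/Vnmo = 1246/2909 = 0.428326
(x/Vnmo)^2 = 0.183463
t0^2 = 4.137156
sqrt(4.137156 + 0.183463) = 2.07861
dt = 2.07861 - 2.034 = 0.04461

0.04461


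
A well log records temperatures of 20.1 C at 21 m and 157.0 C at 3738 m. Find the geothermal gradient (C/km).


dT = 157.0 - 20.1 = 136.9 C
dz = 3738 - 21 = 3717 m
gradient = dT/dz * 1000 = 136.9/3717 * 1000 = 36.8308 C/km

36.8308


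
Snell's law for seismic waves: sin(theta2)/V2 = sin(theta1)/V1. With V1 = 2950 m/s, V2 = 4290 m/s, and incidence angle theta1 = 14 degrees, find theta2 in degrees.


sin(theta1) = sin(14 deg) = 0.241922
sin(theta2) = V2/V1 * sin(theta1) = 4290/2950 * 0.241922 = 0.351812
theta2 = arcsin(0.351812) = 20.5982 degrees

20.5982


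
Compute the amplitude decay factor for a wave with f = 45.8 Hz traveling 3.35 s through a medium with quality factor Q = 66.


pi*f*t/Q = pi*45.8*3.35/66 = 7.303251
A/A0 = exp(-7.303251) = 0.000673

6.730000e-04


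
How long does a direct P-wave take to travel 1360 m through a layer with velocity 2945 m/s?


t = x / V
= 1360 / 2945
= 0.4618 s

0.4618


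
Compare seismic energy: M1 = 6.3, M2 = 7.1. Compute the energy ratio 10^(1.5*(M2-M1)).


M2 - M1 = 7.1 - 6.3 = 0.8
1.5 * 0.8 = 1.2
ratio = 10^1.2 = 15.85

15.85


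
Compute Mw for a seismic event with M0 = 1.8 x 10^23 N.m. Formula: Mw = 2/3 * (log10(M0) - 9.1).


log10(M0) = log10(1.8 x 10^23) = 23.2553
Mw = 2/3 * (23.2553 - 9.1)
= 2/3 * 14.1553
= 9.44

9.44


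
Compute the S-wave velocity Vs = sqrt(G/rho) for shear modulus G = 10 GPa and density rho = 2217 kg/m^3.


Convert G to Pa: G = 10e9 Pa
Compute G/rho = 10e9 / 2217 = 4510599.9098
Vs = sqrt(4510599.9098) = 2123.82 m/s

2123.82


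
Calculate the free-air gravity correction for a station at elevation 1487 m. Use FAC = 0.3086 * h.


FAC = 0.3086 * h
= 0.3086 * 1487
= 458.8882 mGal

458.8882


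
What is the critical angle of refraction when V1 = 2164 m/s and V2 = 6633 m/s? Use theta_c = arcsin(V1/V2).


V1/V2 = 2164/6633 = 0.326248
theta_c = arcsin(0.326248) = 19.0412 degrees

19.0412


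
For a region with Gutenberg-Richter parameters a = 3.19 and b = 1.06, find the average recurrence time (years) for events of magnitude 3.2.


log10(N) = 3.19 - 1.06*3.2 = -0.202
N = 10^-0.202 = 0.628058
T = 1/N = 1/0.628058 = 1.5922 years

1.5922


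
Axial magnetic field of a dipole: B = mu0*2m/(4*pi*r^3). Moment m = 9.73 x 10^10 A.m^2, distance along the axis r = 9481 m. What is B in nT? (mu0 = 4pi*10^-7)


m = 9.73 x 10^10 = 97300000000 A.m^2
2m = 194600000000 A.m^2
r^3 = 9481^3 = 852241031641
B = (4pi*10^-7) * 194600000000 / (4*pi * 852241031641) * 1e9
= 244541.572155 / 10709576656364.61 * 1e9
= 22.8339 nT

22.8339


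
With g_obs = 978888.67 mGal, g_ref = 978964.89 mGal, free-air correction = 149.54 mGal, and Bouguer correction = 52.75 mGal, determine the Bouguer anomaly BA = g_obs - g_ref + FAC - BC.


BA = g_obs - g_ref + FAC - BC
= 978888.67 - 978964.89 + 149.54 - 52.75
= 20.57 mGal

20.57


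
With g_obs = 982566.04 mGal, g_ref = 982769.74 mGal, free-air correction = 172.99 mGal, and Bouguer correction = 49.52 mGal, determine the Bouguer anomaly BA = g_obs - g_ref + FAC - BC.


BA = g_obs - g_ref + FAC - BC
= 982566.04 - 982769.74 + 172.99 - 49.52
= -80.23 mGal

-80.23


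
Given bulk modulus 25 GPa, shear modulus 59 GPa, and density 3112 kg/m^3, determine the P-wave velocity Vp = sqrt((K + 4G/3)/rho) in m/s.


First compute the effective modulus:
K + 4G/3 = 25e9 + 4*59e9/3 = 103666666666.67 Pa
Then divide by density:
103666666666.67 / 3112 = 33311910.8826 Pa/(kg/m^3)
Take the square root:
Vp = sqrt(33311910.8826) = 5771.65 m/s

5771.65


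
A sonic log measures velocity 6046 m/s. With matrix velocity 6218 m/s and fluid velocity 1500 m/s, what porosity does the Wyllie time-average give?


1/V - 1/Vm = 1/6046 - 1/6218 = 4.58e-06
1/Vf - 1/Vm = 1/1500 - 1/6218 = 0.00050584
phi = 4.58e-06 / 0.00050584 = 0.009

0.009


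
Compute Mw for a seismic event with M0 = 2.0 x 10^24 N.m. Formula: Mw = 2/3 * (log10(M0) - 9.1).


log10(M0) = log10(2.0 x 10^24) = 24.301
Mw = 2/3 * (24.301 - 9.1)
= 2/3 * 15.201
= 10.13

10.13


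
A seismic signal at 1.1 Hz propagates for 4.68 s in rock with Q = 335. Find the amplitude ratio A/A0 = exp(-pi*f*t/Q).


pi*f*t/Q = pi*1.1*4.68/335 = 0.048277
A/A0 = exp(-0.048277) = 0.952869

0.952869


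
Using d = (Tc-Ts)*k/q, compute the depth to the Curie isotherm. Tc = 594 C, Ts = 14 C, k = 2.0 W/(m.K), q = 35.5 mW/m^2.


T_Curie - T_surf = 594 - 14 = 580 C
Convert q to W/m^2: 35.5 mW/m^2 = 0.0355 W/m^2
d = 580 * 2.0 / 0.0355 = 32676.06 m

32676.06


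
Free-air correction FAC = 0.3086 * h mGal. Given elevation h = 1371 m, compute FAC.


FAC = 0.3086 * h
= 0.3086 * 1371
= 423.0906 mGal

423.0906


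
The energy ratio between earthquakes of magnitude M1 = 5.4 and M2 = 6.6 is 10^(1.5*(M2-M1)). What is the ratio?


M2 - M1 = 6.6 - 5.4 = 1.2
1.5 * 1.2 = 1.8
ratio = 10^1.8 = 63.1

63.1


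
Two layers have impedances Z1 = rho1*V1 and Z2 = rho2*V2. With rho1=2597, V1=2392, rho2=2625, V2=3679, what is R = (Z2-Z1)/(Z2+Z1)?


Z1 = 2597 * 2392 = 6212024
Z2 = 2625 * 3679 = 9657375
R = (9657375 - 6212024) / (9657375 + 6212024) = 3445351 / 15869399 = 0.2171

0.2171


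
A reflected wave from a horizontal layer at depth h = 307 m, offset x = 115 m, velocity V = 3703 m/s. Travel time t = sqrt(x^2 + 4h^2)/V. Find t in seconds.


x^2 + 4h^2 = 115^2 + 4*307^2 = 13225 + 376996 = 390221
sqrt(390221) = 624.6767
t = 624.6767 / 3703 = 0.1687 s

0.1687


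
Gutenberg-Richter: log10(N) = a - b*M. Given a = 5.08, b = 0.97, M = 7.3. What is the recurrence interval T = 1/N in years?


log10(N) = 5.08 - 0.97*7.3 = -2.001
N = 10^-2.001 = 0.009977
T = 1/N = 1/0.009977 = 100.2305 years

100.2305


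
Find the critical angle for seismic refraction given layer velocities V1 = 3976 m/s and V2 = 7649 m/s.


V1/V2 = 3976/7649 = 0.519807
theta_c = arcsin(0.519807) = 31.3193 degrees

31.3193


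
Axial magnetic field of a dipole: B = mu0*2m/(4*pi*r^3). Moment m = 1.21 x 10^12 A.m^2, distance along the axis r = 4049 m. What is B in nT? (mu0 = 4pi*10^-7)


m = 1.21 x 10^12 = 1210000000000 A.m^2
2m = 2420000000000 A.m^2
r^3 = 4049^3 = 66380929649
B = (4pi*10^-7) * 2420000000000 / (4*pi * 66380929649) * 1e9
= 3041061.688675 / 834167363695.04 * 1e9
= 3645.6254 nT

3645.6254


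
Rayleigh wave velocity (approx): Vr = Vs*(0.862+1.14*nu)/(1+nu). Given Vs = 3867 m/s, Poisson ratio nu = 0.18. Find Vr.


Numerator factor = 0.862 + 1.14*0.18 = 1.0672
Denominator = 1 + 0.18 = 1.18
Vr = 3867 * 1.0672 / 1.18 = 3497.34 m/s

3497.34


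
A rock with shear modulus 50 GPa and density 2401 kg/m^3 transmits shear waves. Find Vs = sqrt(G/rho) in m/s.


Convert G to Pa: G = 50e9 Pa
Compute G/rho = 50e9 / 2401 = 20824656.3932
Vs = sqrt(20824656.3932) = 4563.4 m/s

4563.4


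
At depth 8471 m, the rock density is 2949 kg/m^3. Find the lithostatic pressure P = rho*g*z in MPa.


P = rho * g * z / 1e6
= 2949 * 9.81 * 8471 / 1e6
= 245063403.99 / 1e6
= 245.0634 MPa

245.0634


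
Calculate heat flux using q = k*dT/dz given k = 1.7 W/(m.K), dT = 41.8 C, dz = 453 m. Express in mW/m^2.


q = k * dT / dz * 1000
= 1.7 * 41.8 / 453 * 1000
= 0.156865 * 1000
= 156.8653 mW/m^2

156.8653


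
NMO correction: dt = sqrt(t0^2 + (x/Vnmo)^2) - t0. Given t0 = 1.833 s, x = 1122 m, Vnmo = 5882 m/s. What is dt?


x/Vnmo = 1122/5882 = 0.190751
(x/Vnmo)^2 = 0.036386
t0^2 = 3.359889
sqrt(3.359889 + 0.036386) = 1.842899
dt = 1.842899 - 1.833 = 0.009899

0.009899


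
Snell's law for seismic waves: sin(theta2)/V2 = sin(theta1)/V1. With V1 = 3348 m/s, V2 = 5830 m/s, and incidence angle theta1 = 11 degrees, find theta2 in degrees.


sin(theta1) = sin(11 deg) = 0.190809
sin(theta2) = V2/V1 * sin(theta1) = 5830/3348 * 0.190809 = 0.332263
theta2 = arcsin(0.332263) = 19.4062 degrees

19.4062


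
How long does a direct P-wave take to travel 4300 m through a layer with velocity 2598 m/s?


t = x / V
= 4300 / 2598
= 1.6551 s

1.6551


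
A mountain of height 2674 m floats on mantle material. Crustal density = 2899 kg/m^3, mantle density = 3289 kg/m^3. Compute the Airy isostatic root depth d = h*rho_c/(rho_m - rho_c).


rho_m - rho_c = 3289 - 2899 = 390
d = 2674 * 2899 / 390
= 7751926 / 390
= 19876.73 m

19876.73


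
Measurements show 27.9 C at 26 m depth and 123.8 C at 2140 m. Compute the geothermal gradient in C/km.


dT = 123.8 - 27.9 = 95.9 C
dz = 2140 - 26 = 2114 m
gradient = dT/dz * 1000 = 95.9/2114 * 1000 = 45.3642 C/km

45.3642


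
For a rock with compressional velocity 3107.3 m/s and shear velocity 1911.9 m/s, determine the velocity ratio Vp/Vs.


Vp/Vs = 3107.3 / 1911.9
= 1.6252

1.6252


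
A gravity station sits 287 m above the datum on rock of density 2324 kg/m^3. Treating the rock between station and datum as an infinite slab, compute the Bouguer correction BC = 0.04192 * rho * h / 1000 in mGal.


BC = 0.04192 * rho * h / 1000
= 0.04192 * 2324 * 287 / 1000
= 27.9601 mGal

27.9601


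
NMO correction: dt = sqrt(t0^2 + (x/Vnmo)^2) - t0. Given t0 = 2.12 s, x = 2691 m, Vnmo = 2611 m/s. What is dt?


x/Vnmo = 2691/2611 = 1.03064
(x/Vnmo)^2 = 1.062218
t0^2 = 4.4944
sqrt(4.4944 + 1.062218) = 2.357248
dt = 2.357248 - 2.12 = 0.237248

0.237248


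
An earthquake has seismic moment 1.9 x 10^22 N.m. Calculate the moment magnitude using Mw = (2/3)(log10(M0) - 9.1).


log10(M0) = log10(1.9 x 10^22) = 22.2788
Mw = 2/3 * (22.2788 - 9.1)
= 2/3 * 13.1788
= 8.79

8.79


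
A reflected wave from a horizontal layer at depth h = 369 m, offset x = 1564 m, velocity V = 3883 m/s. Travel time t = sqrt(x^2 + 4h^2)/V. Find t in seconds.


x^2 + 4h^2 = 1564^2 + 4*369^2 = 2446096 + 544644 = 2990740
sqrt(2990740) = 1729.3756
t = 1729.3756 / 3883 = 0.4454 s

0.4454


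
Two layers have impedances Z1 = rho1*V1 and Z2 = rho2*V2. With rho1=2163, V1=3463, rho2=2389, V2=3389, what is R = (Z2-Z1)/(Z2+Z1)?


Z1 = 2163 * 3463 = 7490469
Z2 = 2389 * 3389 = 8096321
R = (8096321 - 7490469) / (8096321 + 7490469) = 605852 / 15586790 = 0.0389

0.0389


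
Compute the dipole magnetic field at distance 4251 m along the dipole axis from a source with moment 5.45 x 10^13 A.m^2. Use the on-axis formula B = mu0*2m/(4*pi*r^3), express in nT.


m = 5.45 x 10^13 = 54500000000000 A.m^2
2m = 109000000000000 A.m^2
r^3 = 4251^3 = 76819825251
B = (4pi*10^-7) * 109000000000000 / (4*pi * 76819825251) * 1e9
= 136973439.696515 / 965346394634.37 * 1e9
= 141890.4555 nT

141890.4555


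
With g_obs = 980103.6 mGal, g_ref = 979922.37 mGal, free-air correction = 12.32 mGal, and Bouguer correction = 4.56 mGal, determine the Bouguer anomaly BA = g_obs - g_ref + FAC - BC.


BA = g_obs - g_ref + FAC - BC
= 980103.6 - 979922.37 + 12.32 - 4.56
= 188.99 mGal

188.99


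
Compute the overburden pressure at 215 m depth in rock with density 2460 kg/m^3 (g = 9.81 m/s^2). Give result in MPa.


P = rho * g * z / 1e6
= 2460 * 9.81 * 215 / 1e6
= 5188509.0 / 1e6
= 5.1885 MPa

5.1885


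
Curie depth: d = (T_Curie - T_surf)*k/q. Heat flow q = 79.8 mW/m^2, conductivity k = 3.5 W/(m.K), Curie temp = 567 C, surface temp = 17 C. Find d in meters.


T_Curie - T_surf = 567 - 17 = 550 C
Convert q to W/m^2: 79.8 mW/m^2 = 0.0798 W/m^2
d = 550 * 3.5 / 0.0798 = 24122.81 m

24122.81


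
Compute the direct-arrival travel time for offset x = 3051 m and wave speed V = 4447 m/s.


t = x / V
= 3051 / 4447
= 0.6861 s

0.6861


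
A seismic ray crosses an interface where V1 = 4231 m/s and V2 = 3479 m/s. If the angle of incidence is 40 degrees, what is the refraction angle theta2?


sin(theta1) = sin(40 deg) = 0.642788
sin(theta2) = V2/V1 * sin(theta1) = 3479/4231 * 0.642788 = 0.528541
theta2 = arcsin(0.528541) = 31.9069 degrees

31.9069


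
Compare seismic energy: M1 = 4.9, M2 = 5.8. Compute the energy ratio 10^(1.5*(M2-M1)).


M2 - M1 = 5.8 - 4.9 = 0.9
1.5 * 0.9 = 1.35
ratio = 10^1.35 = 22.39

22.39


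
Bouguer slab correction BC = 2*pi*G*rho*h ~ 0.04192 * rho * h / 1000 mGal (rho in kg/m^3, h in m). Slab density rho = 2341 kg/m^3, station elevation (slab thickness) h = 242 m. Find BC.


BC = 0.04192 * rho * h / 1000
= 0.04192 * 2341 * 242 / 1000
= 23.7486 mGal

23.7486


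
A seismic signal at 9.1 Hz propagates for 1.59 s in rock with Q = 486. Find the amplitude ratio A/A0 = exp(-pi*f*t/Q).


pi*f*t/Q = pi*9.1*1.59/486 = 0.09353
A/A0 = exp(-0.09353) = 0.91071

0.91071


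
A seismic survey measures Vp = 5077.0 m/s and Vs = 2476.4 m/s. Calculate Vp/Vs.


Vp/Vs = 5077.0 / 2476.4
= 2.0502

2.0502


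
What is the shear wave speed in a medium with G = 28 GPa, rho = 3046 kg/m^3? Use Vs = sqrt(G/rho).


Convert G to Pa: G = 28e9 Pa
Compute G/rho = 28e9 / 3046 = 9192383.4537
Vs = sqrt(9192383.4537) = 3031.89 m/s

3031.89


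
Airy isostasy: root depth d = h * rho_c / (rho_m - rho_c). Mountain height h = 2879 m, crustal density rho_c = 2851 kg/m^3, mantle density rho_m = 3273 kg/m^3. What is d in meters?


rho_m - rho_c = 3273 - 2851 = 422
d = 2879 * 2851 / 422
= 8208029 / 422
= 19450.31 m

19450.31


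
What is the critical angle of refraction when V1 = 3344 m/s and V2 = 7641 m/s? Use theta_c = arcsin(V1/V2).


V1/V2 = 3344/7641 = 0.437639
theta_c = arcsin(0.437639) = 25.9533 degrees

25.9533


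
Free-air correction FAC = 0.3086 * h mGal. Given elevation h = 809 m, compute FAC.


FAC = 0.3086 * h
= 0.3086 * 809
= 249.6574 mGal

249.6574


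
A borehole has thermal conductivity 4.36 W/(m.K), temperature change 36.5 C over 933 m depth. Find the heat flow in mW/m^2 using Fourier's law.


q = k * dT / dz * 1000
= 4.36 * 36.5 / 933 * 1000
= 0.170568 * 1000
= 170.5681 mW/m^2

170.5681


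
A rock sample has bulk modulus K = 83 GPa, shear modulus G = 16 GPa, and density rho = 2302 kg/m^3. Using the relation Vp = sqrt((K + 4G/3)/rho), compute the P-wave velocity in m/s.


First compute the effective modulus:
K + 4G/3 = 83e9 + 4*16e9/3 = 104333333333.33 Pa
Then divide by density:
104333333333.33 / 2302 = 45322907.6166 Pa/(kg/m^3)
Take the square root:
Vp = sqrt(45322907.6166) = 6732.23 m/s

6732.23


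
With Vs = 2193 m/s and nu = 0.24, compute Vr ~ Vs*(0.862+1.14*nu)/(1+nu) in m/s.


Numerator factor = 0.862 + 1.14*0.24 = 1.1356
Denominator = 1 + 0.24 = 1.24
Vr = 2193 * 1.1356 / 1.24 = 2008.36 m/s

2008.36


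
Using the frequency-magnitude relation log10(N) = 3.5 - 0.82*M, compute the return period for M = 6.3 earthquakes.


log10(N) = 3.5 - 0.82*6.3 = -1.666
N = 10^-1.666 = 0.021577
T = 1/N = 1/0.021577 = 46.3447 years

46.3447


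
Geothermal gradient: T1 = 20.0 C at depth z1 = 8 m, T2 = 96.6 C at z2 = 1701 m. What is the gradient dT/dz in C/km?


dT = 96.6 - 20.0 = 76.6 C
dz = 1701 - 8 = 1693 m
gradient = dT/dz * 1000 = 76.6/1693 * 1000 = 45.2451 C/km

45.2451


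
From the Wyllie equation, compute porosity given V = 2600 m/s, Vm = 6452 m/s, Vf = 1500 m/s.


1/V - 1/Vm = 1/2600 - 1/6452 = 0.00022962
1/Vf - 1/Vm = 1/1500 - 1/6452 = 0.00051168
phi = 0.00022962 / 0.00051168 = 0.4488

0.4488


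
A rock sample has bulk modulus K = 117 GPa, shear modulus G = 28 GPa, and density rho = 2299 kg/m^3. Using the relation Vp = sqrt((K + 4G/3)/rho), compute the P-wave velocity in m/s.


First compute the effective modulus:
K + 4G/3 = 117e9 + 4*28e9/3 = 154333333333.33 Pa
Then divide by density:
154333333333.33 / 2299 = 67130636.5086 Pa/(kg/m^3)
Take the square root:
Vp = sqrt(67130636.5086) = 8193.33 m/s

8193.33


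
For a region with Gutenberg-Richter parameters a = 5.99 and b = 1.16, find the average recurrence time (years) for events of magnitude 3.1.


log10(N) = 5.99 - 1.16*3.1 = 2.394
N = 10^2.394 = 247.742206
T = 1/N = 1/247.742206 = 0.004 years

0.004


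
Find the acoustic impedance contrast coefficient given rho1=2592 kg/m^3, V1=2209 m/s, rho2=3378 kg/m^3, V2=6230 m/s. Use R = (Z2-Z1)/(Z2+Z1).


Z1 = 2592 * 2209 = 5725728
Z2 = 3378 * 6230 = 21044940
R = (21044940 - 5725728) / (21044940 + 5725728) = 15319212 / 26770668 = 0.5722

0.5722


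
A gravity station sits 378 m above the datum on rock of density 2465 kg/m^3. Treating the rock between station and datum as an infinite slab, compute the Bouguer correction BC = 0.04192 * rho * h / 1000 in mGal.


BC = 0.04192 * rho * h / 1000
= 0.04192 * 2465 * 378 / 1000
= 39.0598 mGal

39.0598


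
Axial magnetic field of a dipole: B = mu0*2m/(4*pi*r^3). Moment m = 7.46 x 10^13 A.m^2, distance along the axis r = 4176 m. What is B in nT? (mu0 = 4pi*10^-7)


m = 7.46 x 10^13 = 74600000000000 A.m^2
2m = 149200000000000 A.m^2
r^3 = 4176^3 = 72825163776
B = (4pi*10^-7) * 149200000000000 / (4*pi * 72825163776) * 1e9
= 187490249.566239 / 915147998060.62 * 1e9
= 204874.2389 nT

204874.2389


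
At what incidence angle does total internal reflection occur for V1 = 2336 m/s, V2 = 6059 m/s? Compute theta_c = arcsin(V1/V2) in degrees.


V1/V2 = 2336/6059 = 0.385542
theta_c = arcsin(0.385542) = 22.6774 degrees

22.6774


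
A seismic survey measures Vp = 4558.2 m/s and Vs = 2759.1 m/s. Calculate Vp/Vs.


Vp/Vs = 4558.2 / 2759.1
= 1.6521

1.6521


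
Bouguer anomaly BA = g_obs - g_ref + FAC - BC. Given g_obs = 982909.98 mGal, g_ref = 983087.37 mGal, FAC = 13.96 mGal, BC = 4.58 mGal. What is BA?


BA = g_obs - g_ref + FAC - BC
= 982909.98 - 983087.37 + 13.96 - 4.58
= -168.01 mGal

-168.01


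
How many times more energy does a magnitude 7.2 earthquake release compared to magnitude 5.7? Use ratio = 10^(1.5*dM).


M2 - M1 = 7.2 - 5.7 = 1.5
1.5 * 1.5 = 2.25
ratio = 10^2.25 = 177.83

177.83


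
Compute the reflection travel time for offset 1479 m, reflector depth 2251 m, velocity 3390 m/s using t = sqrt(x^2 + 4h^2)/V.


x^2 + 4h^2 = 1479^2 + 4*2251^2 = 2187441 + 20268004 = 22455445
sqrt(22455445) = 4738.7177
t = 4738.7177 / 3390 = 1.3979 s

1.3979


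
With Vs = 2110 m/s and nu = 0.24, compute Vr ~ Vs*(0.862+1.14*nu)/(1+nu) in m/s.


Numerator factor = 0.862 + 1.14*0.24 = 1.1356
Denominator = 1 + 0.24 = 1.24
Vr = 2110 * 1.1356 / 1.24 = 1932.35 m/s

1932.35


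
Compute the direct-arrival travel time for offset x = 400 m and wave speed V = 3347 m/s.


t = x / V
= 400 / 3347
= 0.1195 s

0.1195


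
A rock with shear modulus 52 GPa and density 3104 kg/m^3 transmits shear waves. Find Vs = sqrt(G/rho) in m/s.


Convert G to Pa: G = 52e9 Pa
Compute G/rho = 52e9 / 3104 = 16752577.3196
Vs = sqrt(16752577.3196) = 4092.99 m/s

4092.99


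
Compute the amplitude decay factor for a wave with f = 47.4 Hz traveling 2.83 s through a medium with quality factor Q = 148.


pi*f*t/Q = pi*47.4*2.83/148 = 2.847429
A/A0 = exp(-2.847429) = 0.057993

0.057993


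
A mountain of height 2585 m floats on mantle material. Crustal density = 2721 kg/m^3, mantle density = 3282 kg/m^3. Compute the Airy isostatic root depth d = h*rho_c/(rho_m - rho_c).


rho_m - rho_c = 3282 - 2721 = 561
d = 2585 * 2721 / 561
= 7033785 / 561
= 12537.94 m

12537.94


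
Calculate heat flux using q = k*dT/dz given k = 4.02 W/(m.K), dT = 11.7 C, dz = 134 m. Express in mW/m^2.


q = k * dT / dz * 1000
= 4.02 * 11.7 / 134 * 1000
= 0.351 * 1000
= 351.0 mW/m^2

351.0


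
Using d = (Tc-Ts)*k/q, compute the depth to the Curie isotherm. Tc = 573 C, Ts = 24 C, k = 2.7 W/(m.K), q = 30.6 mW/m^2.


T_Curie - T_surf = 573 - 24 = 549 C
Convert q to W/m^2: 30.6 mW/m^2 = 0.0306 W/m^2
d = 549 * 2.7 / 0.0306 = 48441.18 m

48441.18


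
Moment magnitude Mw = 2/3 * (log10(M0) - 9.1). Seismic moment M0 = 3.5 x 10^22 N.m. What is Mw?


log10(M0) = log10(3.5 x 10^22) = 22.5441
Mw = 2/3 * (22.5441 - 9.1)
= 2/3 * 13.4441
= 8.96

8.96


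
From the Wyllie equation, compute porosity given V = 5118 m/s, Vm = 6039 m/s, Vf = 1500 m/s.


1/V - 1/Vm = 1/5118 - 1/6039 = 2.98e-05
1/Vf - 1/Vm = 1/1500 - 1/6039 = 0.00050108
phi = 2.98e-05 / 0.00050108 = 0.0595

0.0595


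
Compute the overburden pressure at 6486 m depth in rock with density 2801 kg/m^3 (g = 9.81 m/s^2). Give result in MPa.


P = rho * g * z / 1e6
= 2801 * 9.81 * 6486 / 1e6
= 178221075.66 / 1e6
= 178.2211 MPa

178.2211


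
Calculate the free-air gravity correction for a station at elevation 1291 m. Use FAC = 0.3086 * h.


FAC = 0.3086 * h
= 0.3086 * 1291
= 398.4026 mGal

398.4026


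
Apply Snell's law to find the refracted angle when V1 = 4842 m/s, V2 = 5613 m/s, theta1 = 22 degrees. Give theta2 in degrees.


sin(theta1) = sin(22 deg) = 0.374607
sin(theta2) = V2/V1 * sin(theta1) = 5613/4842 * 0.374607 = 0.434256
theta2 = arcsin(0.434256) = 25.738 degrees

25.738


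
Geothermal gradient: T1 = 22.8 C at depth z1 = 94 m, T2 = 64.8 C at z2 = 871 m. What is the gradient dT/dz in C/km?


dT = 64.8 - 22.8 = 42.0 C
dz = 871 - 94 = 777 m
gradient = dT/dz * 1000 = 42.0/777 * 1000 = 54.0541 C/km

54.0541


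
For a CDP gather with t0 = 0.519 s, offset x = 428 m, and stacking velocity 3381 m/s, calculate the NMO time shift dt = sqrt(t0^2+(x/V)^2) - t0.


x/Vnmo = 428/3381 = 0.12659
(x/Vnmo)^2 = 0.016025
t0^2 = 0.269361
sqrt(0.269361 + 0.016025) = 0.534215
dt = 0.534215 - 0.519 = 0.015215

0.015215


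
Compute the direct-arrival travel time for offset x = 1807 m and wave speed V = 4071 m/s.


t = x / V
= 1807 / 4071
= 0.4439 s

0.4439


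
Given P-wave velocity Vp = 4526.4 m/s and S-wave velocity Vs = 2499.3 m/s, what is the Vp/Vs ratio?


Vp/Vs = 4526.4 / 2499.3
= 1.8111

1.8111


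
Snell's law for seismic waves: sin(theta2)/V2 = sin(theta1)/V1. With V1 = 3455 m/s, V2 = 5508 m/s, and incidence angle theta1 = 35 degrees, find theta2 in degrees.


sin(theta1) = sin(35 deg) = 0.573576
sin(theta2) = V2/V1 * sin(theta1) = 5508/3455 * 0.573576 = 0.914402
theta2 = arcsin(0.914402) = 66.1209 degrees

66.1209


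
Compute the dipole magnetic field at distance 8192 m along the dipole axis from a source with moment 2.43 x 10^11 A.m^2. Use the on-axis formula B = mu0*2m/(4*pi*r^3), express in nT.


m = 2.43 x 10^11 = 243000000000 A.m^2
2m = 486000000000 A.m^2
r^3 = 8192^3 = 549755813888
B = (4pi*10^-7) * 486000000000 / (4*pi * 549755813888) * 1e9
= 610725.611858 / 6908435304715.27 * 1e9
= 88.4029 nT

88.4029


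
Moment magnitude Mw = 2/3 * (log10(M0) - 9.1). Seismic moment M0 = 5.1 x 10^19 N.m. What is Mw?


log10(M0) = log10(5.1 x 10^19) = 19.7076
Mw = 2/3 * (19.7076 - 9.1)
= 2/3 * 10.6076
= 7.07

7.07


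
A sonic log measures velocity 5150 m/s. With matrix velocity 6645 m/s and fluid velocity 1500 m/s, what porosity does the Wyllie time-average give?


1/V - 1/Vm = 1/5150 - 1/6645 = 4.369e-05
1/Vf - 1/Vm = 1/1500 - 1/6645 = 0.00051618
phi = 4.369e-05 / 0.00051618 = 0.0846

0.0846


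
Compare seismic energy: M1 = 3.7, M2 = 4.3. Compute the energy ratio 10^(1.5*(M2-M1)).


M2 - M1 = 4.3 - 3.7 = 0.6
1.5 * 0.6 = 0.9
ratio = 10^0.9 = 7.94

7.94


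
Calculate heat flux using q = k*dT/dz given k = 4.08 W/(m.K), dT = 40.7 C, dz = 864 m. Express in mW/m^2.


q = k * dT / dz * 1000
= 4.08 * 40.7 / 864 * 1000
= 0.192194 * 1000
= 192.1944 mW/m^2

192.1944


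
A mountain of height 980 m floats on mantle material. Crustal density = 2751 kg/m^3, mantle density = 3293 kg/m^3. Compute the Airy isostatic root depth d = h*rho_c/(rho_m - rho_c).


rho_m - rho_c = 3293 - 2751 = 542
d = 980 * 2751 / 542
= 2695980 / 542
= 4974.13 m

4974.13


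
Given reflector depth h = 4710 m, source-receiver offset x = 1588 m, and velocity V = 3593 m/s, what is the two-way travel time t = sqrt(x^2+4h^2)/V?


x^2 + 4h^2 = 1588^2 + 4*4710^2 = 2521744 + 88736400 = 91258144
sqrt(91258144) = 9552.9129
t = 9552.9129 / 3593 = 2.6588 s

2.6588


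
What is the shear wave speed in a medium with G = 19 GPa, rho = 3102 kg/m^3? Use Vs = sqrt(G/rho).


Convert G to Pa: G = 19e9 Pa
Compute G/rho = 19e9 / 3102 = 6125080.5932
Vs = sqrt(6125080.5932) = 2474.89 m/s

2474.89


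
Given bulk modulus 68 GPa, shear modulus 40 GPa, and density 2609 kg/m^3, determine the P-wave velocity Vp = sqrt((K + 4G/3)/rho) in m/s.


First compute the effective modulus:
K + 4G/3 = 68e9 + 4*40e9/3 = 121333333333.33 Pa
Then divide by density:
121333333333.33 / 2609 = 46505685.4478 Pa/(kg/m^3)
Take the square root:
Vp = sqrt(46505685.4478) = 6819.51 m/s

6819.51


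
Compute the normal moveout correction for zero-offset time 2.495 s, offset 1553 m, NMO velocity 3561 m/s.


x/Vnmo = 1553/3561 = 0.436113
(x/Vnmo)^2 = 0.190195
t0^2 = 6.225025
sqrt(6.225025 + 0.190195) = 2.532828
dt = 2.532828 - 2.495 = 0.037828

0.037828


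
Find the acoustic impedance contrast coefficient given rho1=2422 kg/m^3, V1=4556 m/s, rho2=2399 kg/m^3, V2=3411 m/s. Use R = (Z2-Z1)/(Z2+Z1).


Z1 = 2422 * 4556 = 11034632
Z2 = 2399 * 3411 = 8182989
R = (8182989 - 11034632) / (8182989 + 11034632) = -2851643 / 19217621 = -0.1484

-0.1484


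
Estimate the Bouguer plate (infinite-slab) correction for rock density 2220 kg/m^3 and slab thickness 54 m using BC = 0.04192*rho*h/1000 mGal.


BC = 0.04192 * rho * h / 1000
= 0.04192 * 2220 * 54 / 1000
= 5.0254 mGal

5.0254


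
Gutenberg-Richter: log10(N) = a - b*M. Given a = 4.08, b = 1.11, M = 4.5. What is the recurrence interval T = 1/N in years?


log10(N) = 4.08 - 1.11*4.5 = -0.915
N = 10^-0.915 = 0.121619
T = 1/N = 1/0.121619 = 8.2224 years

8.2224


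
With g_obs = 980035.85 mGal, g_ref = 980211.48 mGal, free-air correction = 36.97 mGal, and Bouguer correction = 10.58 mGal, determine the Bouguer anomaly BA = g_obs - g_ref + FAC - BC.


BA = g_obs - g_ref + FAC - BC
= 980035.85 - 980211.48 + 36.97 - 10.58
= -149.24 mGal

-149.24


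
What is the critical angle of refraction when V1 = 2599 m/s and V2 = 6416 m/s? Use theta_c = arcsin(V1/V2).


V1/V2 = 2599/6416 = 0.405081
theta_c = arcsin(0.405081) = 23.8962 degrees

23.8962


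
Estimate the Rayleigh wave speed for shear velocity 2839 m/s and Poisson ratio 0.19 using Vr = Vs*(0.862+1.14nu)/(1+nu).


Numerator factor = 0.862 + 1.14*0.19 = 1.0786
Denominator = 1 + 0.19 = 1.19
Vr = 2839 * 1.0786 / 1.19 = 2573.23 m/s

2573.23


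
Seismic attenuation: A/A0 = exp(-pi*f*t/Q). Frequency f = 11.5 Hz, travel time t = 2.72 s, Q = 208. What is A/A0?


pi*f*t/Q = pi*11.5*2.72/208 = 0.472447
A/A0 = exp(-0.472447) = 0.623475

0.623475


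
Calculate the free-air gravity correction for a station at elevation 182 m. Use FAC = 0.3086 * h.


FAC = 0.3086 * h
= 0.3086 * 182
= 56.1652 mGal

56.1652


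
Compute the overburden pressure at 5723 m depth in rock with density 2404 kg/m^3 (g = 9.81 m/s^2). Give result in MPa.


P = rho * g * z / 1e6
= 2404 * 9.81 * 5723 / 1e6
= 134966882.52 / 1e6
= 134.9669 MPa

134.9669


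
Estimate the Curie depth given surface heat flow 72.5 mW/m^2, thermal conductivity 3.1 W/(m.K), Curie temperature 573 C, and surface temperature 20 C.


T_Curie - T_surf = 573 - 20 = 553 C
Convert q to W/m^2: 72.5 mW/m^2 = 0.0725 W/m^2
d = 553 * 3.1 / 0.0725 = 23645.52 m

23645.52


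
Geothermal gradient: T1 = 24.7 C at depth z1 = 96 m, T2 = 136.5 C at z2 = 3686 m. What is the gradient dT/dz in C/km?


dT = 136.5 - 24.7 = 111.8 C
dz = 3686 - 96 = 3590 m
gradient = dT/dz * 1000 = 111.8/3590 * 1000 = 31.1421 C/km

31.1421


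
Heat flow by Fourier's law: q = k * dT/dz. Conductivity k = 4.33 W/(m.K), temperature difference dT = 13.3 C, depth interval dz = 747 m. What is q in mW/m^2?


q = k * dT / dz * 1000
= 4.33 * 13.3 / 747 * 1000
= 0.077094 * 1000
= 77.0937 mW/m^2

77.0937


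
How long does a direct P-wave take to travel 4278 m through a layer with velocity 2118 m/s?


t = x / V
= 4278 / 2118
= 2.0198 s

2.0198


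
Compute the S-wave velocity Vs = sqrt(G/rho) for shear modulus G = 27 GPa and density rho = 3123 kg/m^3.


Convert G to Pa: G = 27e9 Pa
Compute G/rho = 27e9 / 3123 = 8645533.1412
Vs = sqrt(8645533.1412) = 2940.33 m/s

2940.33


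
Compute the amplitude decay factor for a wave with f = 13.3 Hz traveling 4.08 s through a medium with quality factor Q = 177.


pi*f*t/Q = pi*13.3*4.08/177 = 0.963138
A/A0 = exp(-0.963138) = 0.381693

0.381693


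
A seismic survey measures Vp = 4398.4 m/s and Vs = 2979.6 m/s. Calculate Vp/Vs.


Vp/Vs = 4398.4 / 2979.6
= 1.4762

1.4762


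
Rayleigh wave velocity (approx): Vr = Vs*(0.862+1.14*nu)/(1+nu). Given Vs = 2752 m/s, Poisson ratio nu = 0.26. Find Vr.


Numerator factor = 0.862 + 1.14*0.26 = 1.1584
Denominator = 1 + 0.26 = 1.26
Vr = 2752 * 1.1584 / 1.26 = 2530.09 m/s

2530.09


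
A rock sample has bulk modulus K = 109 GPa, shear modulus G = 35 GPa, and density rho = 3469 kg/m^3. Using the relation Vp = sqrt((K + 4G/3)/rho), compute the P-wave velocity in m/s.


First compute the effective modulus:
K + 4G/3 = 109e9 + 4*35e9/3 = 155666666666.67 Pa
Then divide by density:
155666666666.67 / 3469 = 44873642.7405 Pa/(kg/m^3)
Take the square root:
Vp = sqrt(44873642.7405) = 6698.78 m/s

6698.78


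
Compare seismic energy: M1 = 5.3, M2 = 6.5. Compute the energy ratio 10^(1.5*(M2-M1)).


M2 - M1 = 6.5 - 5.3 = 1.2
1.5 * 1.2 = 1.8
ratio = 10^1.8 = 63.1

63.1


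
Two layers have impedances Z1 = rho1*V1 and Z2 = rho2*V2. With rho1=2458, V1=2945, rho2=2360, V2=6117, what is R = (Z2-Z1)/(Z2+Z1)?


Z1 = 2458 * 2945 = 7238810
Z2 = 2360 * 6117 = 14436120
R = (14436120 - 7238810) / (14436120 + 7238810) = 7197310 / 21674930 = 0.3321

0.3321


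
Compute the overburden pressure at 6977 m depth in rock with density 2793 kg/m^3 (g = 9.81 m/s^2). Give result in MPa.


P = rho * g * z / 1e6
= 2793 * 9.81 * 6977 / 1e6
= 191165125.41 / 1e6
= 191.1651 MPa

191.1651


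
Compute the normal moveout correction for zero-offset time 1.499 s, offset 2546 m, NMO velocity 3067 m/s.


x/Vnmo = 2546/3067 = 0.830127
(x/Vnmo)^2 = 0.689111
t0^2 = 2.247001
sqrt(2.247001 + 0.689111) = 1.713509
dt = 1.713509 - 1.499 = 0.214509

0.214509


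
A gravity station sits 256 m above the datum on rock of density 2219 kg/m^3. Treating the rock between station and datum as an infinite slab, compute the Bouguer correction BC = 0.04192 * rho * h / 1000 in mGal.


BC = 0.04192 * rho * h / 1000
= 0.04192 * 2219 * 256 / 1000
= 23.8132 mGal

23.8132


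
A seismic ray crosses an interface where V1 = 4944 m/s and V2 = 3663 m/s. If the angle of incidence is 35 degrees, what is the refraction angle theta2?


sin(theta1) = sin(35 deg) = 0.573576
sin(theta2) = V2/V1 * sin(theta1) = 3663/4944 * 0.573576 = 0.424962
theta2 = arcsin(0.424962) = 25.1482 degrees

25.1482


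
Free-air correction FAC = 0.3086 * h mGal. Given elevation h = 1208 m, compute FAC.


FAC = 0.3086 * h
= 0.3086 * 1208
= 372.7888 mGal

372.7888
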